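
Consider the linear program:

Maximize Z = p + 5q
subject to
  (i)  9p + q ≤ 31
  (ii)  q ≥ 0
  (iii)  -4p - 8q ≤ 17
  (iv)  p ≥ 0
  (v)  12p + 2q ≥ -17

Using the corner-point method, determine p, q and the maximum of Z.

p = 0, q = 31, maximum Z = 155

The binding constraints are 9p + q = 31 and p = 0.
Solving simultaneously gives p = 0, q = 31.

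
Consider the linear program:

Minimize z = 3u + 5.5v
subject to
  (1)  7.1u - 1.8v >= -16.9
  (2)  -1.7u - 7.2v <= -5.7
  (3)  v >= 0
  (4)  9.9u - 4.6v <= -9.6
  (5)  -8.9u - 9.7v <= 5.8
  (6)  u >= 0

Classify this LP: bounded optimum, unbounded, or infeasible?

bounded optimum

Corner points and z = 3u + 5.5v:
  (0, 169/18) → z = 1859/36
  (0, 48/23) → z = 264/23
The feasible region has finitely many vertices and no improving ray; the minimum is 264/23 at (0, 48/23).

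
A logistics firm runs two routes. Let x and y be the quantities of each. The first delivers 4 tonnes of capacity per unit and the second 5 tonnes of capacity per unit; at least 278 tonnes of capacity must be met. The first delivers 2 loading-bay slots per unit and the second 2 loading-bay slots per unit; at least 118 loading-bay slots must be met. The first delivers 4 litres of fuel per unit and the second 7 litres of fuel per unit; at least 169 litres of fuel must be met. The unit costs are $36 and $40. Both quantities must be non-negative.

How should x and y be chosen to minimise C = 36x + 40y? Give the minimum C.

x = 17, y = 42, minimum C = 2292

The feasible region is unbounded (it extends along (0, 1), (1, 0)), but C strictly increases along every unbounded feasible direction, so there is no improving ray and the minimum is attained at a vertex.

The binding constraints are 4x + 5y = 278 and 2x + 2y = 118.
Solving simultaneously gives x = 17, y = 42.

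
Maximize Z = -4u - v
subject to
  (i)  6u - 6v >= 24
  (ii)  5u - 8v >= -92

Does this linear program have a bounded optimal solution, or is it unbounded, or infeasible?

From the feasible point (124/3, 112/3), moving in the direction (-6, -6) keeps every constraint satisfied while Z increases without bound.

unbounded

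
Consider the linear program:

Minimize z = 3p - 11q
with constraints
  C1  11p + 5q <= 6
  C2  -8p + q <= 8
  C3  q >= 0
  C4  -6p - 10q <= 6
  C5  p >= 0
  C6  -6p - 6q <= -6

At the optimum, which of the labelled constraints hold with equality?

C1 and C5

Corner points and z = 3p - 11q:
  (0, 6/5) → z = -66/5
  (1/6, 5/6) → z = -26/3
  (0, 1) → z = -11

The minimum is at (0, 6/5). Substituting into each constraint, equality holds for C1 and C5; the remaining constraints have slack.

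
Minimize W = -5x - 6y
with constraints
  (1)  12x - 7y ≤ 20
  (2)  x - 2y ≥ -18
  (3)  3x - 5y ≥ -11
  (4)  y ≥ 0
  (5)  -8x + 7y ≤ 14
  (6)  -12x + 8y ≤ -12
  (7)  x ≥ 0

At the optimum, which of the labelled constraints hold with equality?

Vertices and W = -5x - 6y:
  (59/13, 64/13) → W = -679/13
  (5/3, 0) → W = -25/3
  (37/9, 14/3) → W = -437/9
  (1, 0) → W = -5

The minimum is at (59/13, 64/13). Substituting into each constraint, equality holds for (1) and (3); the remaining constraints have slack.

(1) and (3)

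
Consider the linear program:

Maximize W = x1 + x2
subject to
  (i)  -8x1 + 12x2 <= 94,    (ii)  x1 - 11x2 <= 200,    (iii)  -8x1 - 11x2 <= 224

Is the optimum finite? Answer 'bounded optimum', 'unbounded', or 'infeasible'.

From the feasible point (-1861/92, -130/23), moving in the direction (11, 1) keeps every constraint satisfied while W increases without bound.

unbounded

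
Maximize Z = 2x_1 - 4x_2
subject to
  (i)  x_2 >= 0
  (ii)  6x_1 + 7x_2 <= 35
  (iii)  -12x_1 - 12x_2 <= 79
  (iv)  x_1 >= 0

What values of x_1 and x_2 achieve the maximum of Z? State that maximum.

x_1 = 35/6, x_2 = 0, maximum Z = 35/3

Vertices and Z = 2x_1 - 4x_2:
  (35/6, 0) → Z = 35/3
  (0, 0) → Z = 0
  (0, 5) → Z = -20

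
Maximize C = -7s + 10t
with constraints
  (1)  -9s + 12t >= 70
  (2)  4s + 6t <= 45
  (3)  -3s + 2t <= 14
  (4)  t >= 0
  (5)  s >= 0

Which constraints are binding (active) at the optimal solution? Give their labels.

Feasible corners and C = -7s + 10t:
  (20/17, 685/102) → C = 3005/51
  (0, 35/6) → C = 175/3
  (3/13, 191/26) → C = 934/13
  (0, 7) → C = 70

The maximum is at (3/13, 191/26). Substituting into each constraint, equality holds for (2) and (3); the remaining constraints have slack.

(2) and (3)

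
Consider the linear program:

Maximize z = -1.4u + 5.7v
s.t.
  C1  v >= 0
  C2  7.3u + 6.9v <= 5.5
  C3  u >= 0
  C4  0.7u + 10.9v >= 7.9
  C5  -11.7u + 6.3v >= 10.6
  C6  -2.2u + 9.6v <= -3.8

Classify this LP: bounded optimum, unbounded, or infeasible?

infeasible

The boundaries -11.7u + 6.3v = 10.6 and -2.2u + 9.6v = -3.8 meet at (-2095/1641, -3389/4923), but that point violates v ≥ 0. Every candidate vertex is excluded by some other constraint, so the feasible region is empty.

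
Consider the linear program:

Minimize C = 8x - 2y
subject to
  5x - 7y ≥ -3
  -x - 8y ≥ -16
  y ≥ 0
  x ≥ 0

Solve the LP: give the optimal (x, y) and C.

Extreme points and C = 8x - 2y:
  (88/47, 83/47) → C = 538/47
  (0, 3/7) → C = -6/7
  (16, 0) → C = 128
  (0, 0) → C = 0

At the optimal vertex, 5x - 7y = -3 and x = 0.
Solving simultaneously gives x = 0, y = 3/7.

x = 0, y = 3/7, minimum C = -6/7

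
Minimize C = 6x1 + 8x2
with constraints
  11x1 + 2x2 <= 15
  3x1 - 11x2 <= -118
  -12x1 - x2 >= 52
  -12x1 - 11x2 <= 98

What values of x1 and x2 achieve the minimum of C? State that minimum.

Extreme points and C = 6x1 + 8x2:
  (-119/13, 752/13) → C = 5302/13
  (-46/9, 28/3) → C = 44
  (-72/5, 34/5) → C = -32
The feasible region is unbounded (it extends along (-2, 11), (-11, 12)), but C strictly increases along every unbounded feasible direction, so there is no improving ray and the minimum is attained at a vertex.

At the optimal vertex, 3x1 - 11x2 = -118 and -12x1 - 11x2 = 98.
Solving simultaneously gives x1 = -72/5, x2 = 34/5.

x1 = -72/5, x2 = 34/5, minimum C = -32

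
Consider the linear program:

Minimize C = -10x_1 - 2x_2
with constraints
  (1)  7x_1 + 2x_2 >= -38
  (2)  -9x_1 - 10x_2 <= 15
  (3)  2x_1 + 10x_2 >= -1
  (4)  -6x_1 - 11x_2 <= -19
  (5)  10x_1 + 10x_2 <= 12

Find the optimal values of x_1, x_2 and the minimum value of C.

Feasible corners and C = -10x_1 - 2x_2:
  (-456/65, 361/65) → C = 3838/65
  (-202/25, 232/25) → C = 1556/25
  (-29/25, 59/25) → C = 172/25

At the optimal vertex, -6x_1 - 11x_2 = -19 and 10x_1 + 10x_2 = 12.
Solving simultaneously gives x_1 = -29/25, x_2 = 59/25.

x_1 = -29/25, x_2 = 59/25, minimum C = 172/25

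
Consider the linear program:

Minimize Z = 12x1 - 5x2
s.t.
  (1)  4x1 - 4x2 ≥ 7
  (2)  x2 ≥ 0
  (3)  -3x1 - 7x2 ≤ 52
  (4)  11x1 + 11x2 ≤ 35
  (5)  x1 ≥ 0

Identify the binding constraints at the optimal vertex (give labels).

(1) and (2)

Vertices and Z = 12x1 - 5x2:
  (7/4, 0) → Z = 21
  (217/88, 63/88) → Z = 2289/88
  (35/11, 0) → Z = 420/11

The minimum is at (7/4, 0). Substituting into each constraint, equality holds for (1) and (2); the remaining constraints have slack.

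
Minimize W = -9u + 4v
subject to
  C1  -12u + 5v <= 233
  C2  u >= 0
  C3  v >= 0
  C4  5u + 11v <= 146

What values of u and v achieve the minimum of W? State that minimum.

u = 146/5, v = 0, minimum W = -1314/5

Feasible corners and W = -9u + 4v:
  (0, 0) → W = 0
  (0, 146/11) → W = 584/11
  (146/5, 0) → W = -1314/5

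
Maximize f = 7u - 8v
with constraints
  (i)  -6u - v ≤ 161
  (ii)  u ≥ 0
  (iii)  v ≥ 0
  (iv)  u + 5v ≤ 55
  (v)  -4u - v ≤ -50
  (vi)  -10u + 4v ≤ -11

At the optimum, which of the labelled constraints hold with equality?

Corner points and f = 7u - 8v:
  (55, 0) → f = 385
  (25/2, 0) → f = 175/2
  (195/19, 170/19) → f = 5/19

The maximum is at (55, 0). Substituting into each constraint, equality holds for (iii) and (iv); the remaining constraints have slack.

(iii) and (iv)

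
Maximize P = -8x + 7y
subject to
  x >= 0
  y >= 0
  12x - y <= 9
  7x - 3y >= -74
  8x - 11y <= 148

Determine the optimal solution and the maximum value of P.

x = 101/29, y = 951/29, maximum P = 5849/29

Extreme points and P = -8x + 7y:
  (0, 0) → P = 0
  (0, 74/3) → P = 518/3
  (3/4, 0) → P = -6
  (101/29, 951/29) → P = 5849/29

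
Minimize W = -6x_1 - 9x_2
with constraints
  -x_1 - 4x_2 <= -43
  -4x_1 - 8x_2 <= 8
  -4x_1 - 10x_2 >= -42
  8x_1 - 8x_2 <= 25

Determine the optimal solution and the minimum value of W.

x_1 = -131/3, x_2 = 65/3, minimum W = 67

Vertices and W = -6x_1 - 9x_2:
  (-47, 45/2) → W = 159/2
  (-131/3, 65/3) → W = 67
  (-52, 25) → W = 87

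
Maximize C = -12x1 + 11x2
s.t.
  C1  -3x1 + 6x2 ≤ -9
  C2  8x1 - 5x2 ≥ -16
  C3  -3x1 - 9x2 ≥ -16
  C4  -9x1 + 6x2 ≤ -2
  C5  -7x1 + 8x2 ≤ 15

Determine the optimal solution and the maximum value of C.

x1 = -7/6, x2 = -25/12, maximum C = -107/12

Feasible corners and C = -12x1 + 11x2:
  (59/15, 7/15) → C = -631/15
  (-7/6, -25/12) → C = -107/12
  (-106/3, -160/3) → C = -488/3
The feasible region is unbounded (it extends along (3, -1), (-5, -8)), but C strictly decreases along every unbounded feasible direction, so there is no improving ray and the maximum is attained at a vertex.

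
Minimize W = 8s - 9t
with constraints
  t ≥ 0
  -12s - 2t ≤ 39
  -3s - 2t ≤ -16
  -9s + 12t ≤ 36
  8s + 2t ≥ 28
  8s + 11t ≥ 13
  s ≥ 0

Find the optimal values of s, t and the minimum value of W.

Extreme points and W = 8s - 9t:
  (16/3, 0) → W = 128/3
  (12/5, 22/5) → W = -102/5
  (44/19, 90/19) → W = -458/19
The feasible region is unbounded (it extends along (4, 3), (1, 0)), but W strictly increases along every unbounded feasible direction, so there is no improving ray and the minimum is attained at a vertex.

s = 44/19, t = 90/19, minimum W = -458/19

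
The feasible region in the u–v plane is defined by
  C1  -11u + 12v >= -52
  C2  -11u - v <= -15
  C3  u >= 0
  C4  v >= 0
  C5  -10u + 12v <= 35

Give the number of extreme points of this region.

4

Pairwise boundary intersections that survive every other constraint:
  (52/11, 0)
  (87, 905/12)
  (15/11, 0)
  (145/142, 535/142)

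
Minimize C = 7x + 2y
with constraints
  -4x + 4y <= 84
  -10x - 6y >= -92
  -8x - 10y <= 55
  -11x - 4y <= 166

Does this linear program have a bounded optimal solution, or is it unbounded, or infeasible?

Vertices and C = 7x + 2y:
  (-17/8, 151/8) → C = 183/8
  (-265/18, 113/18) → C = -181/2
  (625/26, -643/26) → C = 3089/26
The feasible region has finitely many vertices and no improving ray; the minimum is -181/2 at (-265/18, 113/18).

bounded optimum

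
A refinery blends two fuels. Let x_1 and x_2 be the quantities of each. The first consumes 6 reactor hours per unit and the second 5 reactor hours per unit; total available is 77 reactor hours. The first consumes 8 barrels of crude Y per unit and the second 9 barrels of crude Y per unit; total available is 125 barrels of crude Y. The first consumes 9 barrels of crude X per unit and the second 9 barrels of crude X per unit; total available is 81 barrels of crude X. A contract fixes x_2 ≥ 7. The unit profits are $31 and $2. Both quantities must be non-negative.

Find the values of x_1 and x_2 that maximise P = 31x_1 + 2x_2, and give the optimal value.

Vertices and P = 31x_1 + 2x_2:
  (0, 9) → P = 18
  (0, 7) → P = 14
  (2, 7) → P = 76

x_1 = 2, x_2 = 7, maximum P = 76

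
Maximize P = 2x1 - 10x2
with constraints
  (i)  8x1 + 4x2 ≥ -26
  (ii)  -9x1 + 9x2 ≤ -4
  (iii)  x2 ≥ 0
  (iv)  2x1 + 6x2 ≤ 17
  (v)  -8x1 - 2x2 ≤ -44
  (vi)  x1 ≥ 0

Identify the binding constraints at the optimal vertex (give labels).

(iii) and (iv)

Corner points and P = 2x1 - 10x2:
  (17/2, 0) → P = 17
  (11/2, 0) → P = 11
  (115/22, 12/11) → P = -5/11

The maximum is at (17/2, 0). Substituting into each constraint, equality holds for (iii) and (iv); the remaining constraints have slack.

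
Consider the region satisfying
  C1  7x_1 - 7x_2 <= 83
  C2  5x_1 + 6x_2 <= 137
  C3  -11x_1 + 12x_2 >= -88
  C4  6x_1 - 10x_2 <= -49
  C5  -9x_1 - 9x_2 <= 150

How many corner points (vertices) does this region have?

3

The feasible vertices (each the meet of two boundaries and inside every other half-plane) are:
  (538/43, 1067/86)
  (-237, 661/3)
  (-647/48, -51/16)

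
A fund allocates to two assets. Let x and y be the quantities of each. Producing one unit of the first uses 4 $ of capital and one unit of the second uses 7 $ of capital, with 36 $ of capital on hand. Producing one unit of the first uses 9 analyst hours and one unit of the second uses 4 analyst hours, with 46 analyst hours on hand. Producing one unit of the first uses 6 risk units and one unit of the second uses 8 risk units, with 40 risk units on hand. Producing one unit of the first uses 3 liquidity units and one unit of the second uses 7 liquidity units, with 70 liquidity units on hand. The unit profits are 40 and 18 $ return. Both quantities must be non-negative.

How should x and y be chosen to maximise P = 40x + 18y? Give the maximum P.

Extreme points and P = 40x + 18y:
  (0, 0) → P = 0
  (0, 5) → P = 90
  (46/9, 0) → P = 1840/9
  (13/3, 7/4) → P = 1229/6

The optimum lies where 9x + 4y = 46 and 6x + 8y = 40.
Solving simultaneously gives x = 13/3, y = 7/4.

x = 13/3, y = 7/4, maximum P = 1229/6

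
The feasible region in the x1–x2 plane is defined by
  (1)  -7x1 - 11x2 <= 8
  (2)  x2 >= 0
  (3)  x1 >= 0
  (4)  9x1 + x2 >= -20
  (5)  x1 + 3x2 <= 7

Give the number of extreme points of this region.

Intersecting each pair of boundary lines and keeping only the points that satisfy every inequality leaves:
  (0, 0)
  (7, 0)
  (0, 7/3)

3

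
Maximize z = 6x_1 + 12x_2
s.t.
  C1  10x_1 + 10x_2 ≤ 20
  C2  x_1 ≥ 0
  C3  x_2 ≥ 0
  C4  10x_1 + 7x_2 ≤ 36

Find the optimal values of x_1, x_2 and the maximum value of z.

x_1 = 0, x_2 = 2, maximum z = 24

The binding constraints are 10x_1 + 10x_2 = 20 and x_1 = 0.
Solving simultaneously gives x_1 = 0, x_2 = 2.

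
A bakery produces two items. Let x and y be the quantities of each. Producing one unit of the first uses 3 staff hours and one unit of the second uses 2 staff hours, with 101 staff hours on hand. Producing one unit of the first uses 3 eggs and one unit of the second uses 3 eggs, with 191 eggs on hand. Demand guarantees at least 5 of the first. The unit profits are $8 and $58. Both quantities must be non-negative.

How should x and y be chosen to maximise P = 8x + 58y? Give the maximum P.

x = 5, y = 43, maximum P = 2534

Vertices and P = 8x + 58y:
  (101/3, 0) → P = 808/3
  (5, 0) → P = 40
  (5, 43) → P = 2534

The binding constraints are 3x + 2y = 101 and x = 5.
Solving simultaneously gives x = 5, y = 43.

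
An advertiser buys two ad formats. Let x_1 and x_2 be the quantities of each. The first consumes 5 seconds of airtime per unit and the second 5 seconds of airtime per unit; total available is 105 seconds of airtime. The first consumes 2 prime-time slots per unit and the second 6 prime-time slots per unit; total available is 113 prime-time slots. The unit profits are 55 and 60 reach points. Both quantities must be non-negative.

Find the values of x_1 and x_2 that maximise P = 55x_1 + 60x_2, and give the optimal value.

Extreme points and P = 55x_1 + 60x_2:
  (0, 0) → P = 0
  (0, 113/6) → P = 1130
  (21, 0) → P = 1155
  (13/4, 71/4) → P = 4975/4

x_1 = 13/4, x_2 = 71/4, maximum P = 4975/4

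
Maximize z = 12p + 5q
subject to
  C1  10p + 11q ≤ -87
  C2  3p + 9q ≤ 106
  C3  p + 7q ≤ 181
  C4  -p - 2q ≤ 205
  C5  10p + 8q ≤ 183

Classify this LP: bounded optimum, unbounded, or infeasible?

Extreme points and z = 12p + 5q:
  (-1949/57, 1321/57) → z = -16783/57
  (903/10, -90) → z = 3168/5
  (-887/12, 437/12) → z = -8459/12
  (-1797/5, 386/5) → z = -19634/5
  (1003/6, -2233/12) → z = 12907/12
The feasible region has finitely many vertices and no improving ray; the maximum is 12907/12 at (1003/6, -2233/12).

bounded optimum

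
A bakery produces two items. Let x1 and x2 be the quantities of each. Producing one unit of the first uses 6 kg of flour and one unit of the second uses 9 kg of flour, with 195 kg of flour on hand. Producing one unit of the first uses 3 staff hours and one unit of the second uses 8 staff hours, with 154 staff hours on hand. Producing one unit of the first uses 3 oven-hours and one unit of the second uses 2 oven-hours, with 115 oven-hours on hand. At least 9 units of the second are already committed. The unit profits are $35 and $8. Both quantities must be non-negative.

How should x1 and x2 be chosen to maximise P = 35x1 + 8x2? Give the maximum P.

Extreme points and P = 35x1 + 8x2:
  (0, 77/4) → P = 154
  (0, 9) → P = 72
  (58/7, 113/7) → P = 2934/7
  (19, 9) → P = 737

The binding constraints are 6x1 + 9x2 = 195 and x2 = 9.
Solving simultaneously gives x1 = 19, x2 = 9.

x1 = 19, x2 = 9, maximum P = 737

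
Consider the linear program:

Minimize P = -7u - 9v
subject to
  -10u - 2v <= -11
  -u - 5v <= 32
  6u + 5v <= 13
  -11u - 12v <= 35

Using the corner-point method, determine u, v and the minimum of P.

Feasible corners and P = -7u - 9v:
  (29/38, 32/19) → P = -41/2
  (101/49, -471/98) → P = 2825/98
  (9, -41/5) → P = 54/5
  (209/43, -317/43) → P = 1390/43

At the optimal vertex, -10u - 2v = -11 and 6u + 5v = 13.
Solving simultaneously gives u = 29/38, v = 32/19.

u = 29/38, v = 32/19, minimum P = -41/2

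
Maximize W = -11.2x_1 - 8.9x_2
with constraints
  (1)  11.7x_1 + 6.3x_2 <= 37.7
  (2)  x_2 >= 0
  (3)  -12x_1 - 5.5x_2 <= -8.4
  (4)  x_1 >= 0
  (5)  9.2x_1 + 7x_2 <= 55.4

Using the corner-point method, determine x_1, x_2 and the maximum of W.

Vertices and W = -11.2x_1 - 8.9x_2:
  (29/9, 0) → W = -1624/45
  (0, 377/63) → W = -33553/630
  (7/10, 0) → W = -196/25
  (0, 84/55) → W = -3738/275

The optimum lies where x_2 = 0 and -12x_1 - 5.5x_2 = -8.4.
Solving simultaneously gives x_1 = 7/10, x_2 = 0.

x_1 = 0.7, x_2 = 0, maximum W = -7.84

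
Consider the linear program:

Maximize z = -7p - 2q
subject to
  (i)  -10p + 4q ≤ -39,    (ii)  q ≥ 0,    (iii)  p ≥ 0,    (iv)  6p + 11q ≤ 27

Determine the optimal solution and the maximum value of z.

Feasible corners and z = -7p - 2q:
  (39/10, 0) → z = -273/10
  (537/134, 18/67) → z = -3831/134
  (9/2, 0) → z = -63/2

At the optimal vertex, -10p + 4q = -39 and q = 0.
Solving simultaneously gives p = 39/10, q = 0.

p = 39/10, q = 0, maximum z = -273/10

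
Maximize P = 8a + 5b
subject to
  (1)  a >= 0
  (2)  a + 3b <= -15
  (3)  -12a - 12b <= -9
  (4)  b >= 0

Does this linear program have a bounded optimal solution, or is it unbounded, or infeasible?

The boundaries a = 0 and -12a - 12b = -9 meet at (0, 3/4), but that point violates a + 3b ≤ -15. Every candidate vertex is excluded by some other constraint, so the feasible region is empty.

infeasible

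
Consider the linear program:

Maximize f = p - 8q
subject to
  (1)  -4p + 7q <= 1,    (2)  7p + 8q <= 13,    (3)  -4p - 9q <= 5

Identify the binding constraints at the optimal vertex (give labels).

(2) and (3)

Vertices and f = p - 8q:
  (83/81, 59/81) → f = -389/81
  (-11/16, -1/4) → f = 21/16
  (157/31, -87/31) → f = 853/31

The maximum is at (157/31, -87/31). Substituting into each constraint, equality holds for (2) and (3); the remaining constraints have slack.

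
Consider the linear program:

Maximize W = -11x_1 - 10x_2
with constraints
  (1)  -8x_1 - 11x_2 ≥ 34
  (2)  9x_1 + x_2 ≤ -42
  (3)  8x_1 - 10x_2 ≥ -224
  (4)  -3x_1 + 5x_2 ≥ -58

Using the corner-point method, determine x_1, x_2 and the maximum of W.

x_1 = -170, x_2 = -568/5, maximum W = 3006

Vertices and W = -11x_1 - 10x_2:
  (-428/91, 30/91) → W = 4408/91
  (-701/42, 190/21) → W = 3911/42
  (-19/6, -27/2) → W = 1019/6
  (-170, -568/5) → W = 3006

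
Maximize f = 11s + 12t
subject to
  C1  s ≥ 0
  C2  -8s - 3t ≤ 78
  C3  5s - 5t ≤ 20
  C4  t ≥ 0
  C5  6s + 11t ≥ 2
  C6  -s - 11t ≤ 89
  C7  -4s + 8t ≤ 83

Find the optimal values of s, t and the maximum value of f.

s = 115/4, t = 99/4, maximum f = 2453/4

Feasible corners and f = 11s + 12t:
  (0, 2/11) → f = 24/11
  (0, 83/8) → f = 249/2
  (4, 0) → f = 44
  (115/4, 99/4) → f = 2453/4
  (1/3, 0) → f = 11/3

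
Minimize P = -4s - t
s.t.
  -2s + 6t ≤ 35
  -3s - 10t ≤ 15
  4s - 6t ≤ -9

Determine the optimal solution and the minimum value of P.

Feasible corners and P = -4s - t:
  (-220/19, 75/38) → P = 1685/38
  (13, 61/6) → P = -373/6
  (-90/29, -33/58) → P = 753/58

s = 13, t = 61/6, minimum P = -373/6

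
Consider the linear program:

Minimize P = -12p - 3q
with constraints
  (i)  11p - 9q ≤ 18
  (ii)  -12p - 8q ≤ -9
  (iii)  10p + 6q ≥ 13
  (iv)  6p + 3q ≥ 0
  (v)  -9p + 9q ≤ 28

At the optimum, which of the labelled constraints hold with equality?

(i) and (v)

Vertices and P = -12p - 3q:
  (75/52, -37/156) → P = -863/52
  (23, 235/9) → P = -1063/3
  (-17/48, 397/144) → P = -193/48

The minimum is at (23, 235/9). Substituting into each constraint, equality holds for (i) and (v); the remaining constraints have slack.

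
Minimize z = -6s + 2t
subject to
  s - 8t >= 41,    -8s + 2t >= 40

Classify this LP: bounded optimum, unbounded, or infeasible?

From the feasible point (-201/31, -184/31), moving in the direction (-2, -8) keeps every constraint satisfied while z decreases without bound.

unbounded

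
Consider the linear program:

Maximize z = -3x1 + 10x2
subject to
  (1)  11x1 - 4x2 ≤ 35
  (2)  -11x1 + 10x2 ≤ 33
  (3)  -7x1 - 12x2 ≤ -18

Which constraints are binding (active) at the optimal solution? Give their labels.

(1) and (2)

Corner points and z = -3x1 + 10x2:
  (241/33, 34/3) → z = 3017/33
  (123/40, -47/160) → z = -973/80
  (-108/101, 429/202) → z = 2469/101

The maximum is at (241/33, 34/3). Substituting into each constraint, equality holds for (1) and (2); the remaining constraints have slack.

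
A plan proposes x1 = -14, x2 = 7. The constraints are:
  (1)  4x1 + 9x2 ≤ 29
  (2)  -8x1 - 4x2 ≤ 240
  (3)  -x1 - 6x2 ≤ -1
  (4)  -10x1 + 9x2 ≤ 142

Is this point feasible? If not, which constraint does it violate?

not feasible — violates (4)

Constraint (4): -10x1 + 9x2 = 203, which is not ≤ 142. All other constraints are satisfied.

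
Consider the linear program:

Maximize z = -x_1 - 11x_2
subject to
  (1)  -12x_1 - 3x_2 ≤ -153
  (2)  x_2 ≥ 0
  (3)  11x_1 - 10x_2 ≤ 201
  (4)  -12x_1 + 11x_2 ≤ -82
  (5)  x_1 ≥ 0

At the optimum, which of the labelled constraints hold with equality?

Feasible corners and z = -x_1 - 11x_2:
  (51/4, 0) → z = -51/4
  (643/56, 71/14) → z = -3767/56
  (201/11, 0) → z = -201/11
  (1391, 1510) → z = -18001

The maximum is at (51/4, 0). Substituting into each constraint, equality holds for (1) and (2); the remaining constraints have slack.

(1) and (2)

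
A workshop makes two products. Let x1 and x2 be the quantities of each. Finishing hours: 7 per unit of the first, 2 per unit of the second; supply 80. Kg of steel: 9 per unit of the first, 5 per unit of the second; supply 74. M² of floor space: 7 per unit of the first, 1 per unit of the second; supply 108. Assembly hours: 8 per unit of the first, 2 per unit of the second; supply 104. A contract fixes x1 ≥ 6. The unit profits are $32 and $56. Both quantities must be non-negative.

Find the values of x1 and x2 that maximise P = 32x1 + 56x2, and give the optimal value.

x1 = 6, x2 = 4, maximum P = 416

Extreme points and P = 32x1 + 56x2:
  (74/9, 0) → P = 2368/9
  (6, 0) → P = 192
  (6, 4) → P = 416

The optimum lies where 9x1 + 5x2 = 74 and x1 = 6.
Solving simultaneously gives x1 = 6, x2 = 4.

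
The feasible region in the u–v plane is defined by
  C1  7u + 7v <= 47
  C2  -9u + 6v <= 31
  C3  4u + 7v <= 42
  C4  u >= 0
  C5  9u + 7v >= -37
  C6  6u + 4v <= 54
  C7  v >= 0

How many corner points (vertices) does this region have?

5

Intersecting each pair of boundary lines and keeping only the points that satisfy every inequality leaves:
  (5/3, 106/21)
  (47/7, 0)
  (35/87, 502/87)
  (0, 31/6)
  (0, 0)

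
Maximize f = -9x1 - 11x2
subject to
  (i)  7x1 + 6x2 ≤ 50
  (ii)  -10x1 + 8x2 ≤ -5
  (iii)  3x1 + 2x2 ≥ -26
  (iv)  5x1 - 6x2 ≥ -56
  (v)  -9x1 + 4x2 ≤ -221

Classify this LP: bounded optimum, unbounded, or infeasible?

From the feasible point (763/41, -1097/82), moving in the direction (2, -3) keeps every constraint satisfied while f increases without bound.

unbounded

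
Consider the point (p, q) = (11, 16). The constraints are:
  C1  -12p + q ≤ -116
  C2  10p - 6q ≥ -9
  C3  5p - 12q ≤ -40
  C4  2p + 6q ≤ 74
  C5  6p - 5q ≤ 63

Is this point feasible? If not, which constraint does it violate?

Constraint C4: 2p + 6q = 118, which is not ≤ 74. All other constraints are satisfied.

not feasible — violates C4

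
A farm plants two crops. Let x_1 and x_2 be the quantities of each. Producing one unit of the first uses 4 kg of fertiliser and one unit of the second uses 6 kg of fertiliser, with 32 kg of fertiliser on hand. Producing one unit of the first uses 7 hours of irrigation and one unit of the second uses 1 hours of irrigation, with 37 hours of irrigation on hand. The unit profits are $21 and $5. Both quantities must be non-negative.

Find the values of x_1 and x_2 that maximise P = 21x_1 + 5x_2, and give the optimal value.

Feasible corners and P = 21x_1 + 5x_2:
  (0, 0) → P = 0
  (0, 16/3) → P = 80/3
  (37/7, 0) → P = 111
  (5, 2) → P = 115

x_1 = 5, x_2 = 2, maximum P = 115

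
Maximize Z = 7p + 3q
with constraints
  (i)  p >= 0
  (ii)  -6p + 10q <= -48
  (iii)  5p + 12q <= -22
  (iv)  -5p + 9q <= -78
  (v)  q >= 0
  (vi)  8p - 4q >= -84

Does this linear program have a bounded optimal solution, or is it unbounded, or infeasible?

The boundaries p = 0 and -5p + 9q = -78 meet at (0, -26/3), but that point violates q ≥ 0. Every candidate vertex is excluded by some other constraint, so the feasible region is empty.

infeasible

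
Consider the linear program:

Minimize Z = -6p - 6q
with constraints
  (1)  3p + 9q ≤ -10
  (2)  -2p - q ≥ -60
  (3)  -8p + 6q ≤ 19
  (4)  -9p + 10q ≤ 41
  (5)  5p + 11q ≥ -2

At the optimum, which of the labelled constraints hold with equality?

Extreme points and Z = -6p - 6q:
  (110/3, -40/3) → Z = -140
  (23/3, -11/3) → Z = -24
  (662/17, -304/17) → Z = -2148/17

The minimum is at (110/3, -40/3). Substituting into each constraint, equality holds for (1) and (2); the remaining constraints have slack.

(1) and (2)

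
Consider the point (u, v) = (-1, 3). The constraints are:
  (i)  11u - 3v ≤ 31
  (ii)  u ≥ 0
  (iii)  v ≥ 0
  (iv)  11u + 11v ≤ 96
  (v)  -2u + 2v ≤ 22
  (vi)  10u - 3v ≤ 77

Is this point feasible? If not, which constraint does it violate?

not feasible — violates (ii)

Constraint (ii): u = -1, which is not ≥ 0. All other constraints are satisfied.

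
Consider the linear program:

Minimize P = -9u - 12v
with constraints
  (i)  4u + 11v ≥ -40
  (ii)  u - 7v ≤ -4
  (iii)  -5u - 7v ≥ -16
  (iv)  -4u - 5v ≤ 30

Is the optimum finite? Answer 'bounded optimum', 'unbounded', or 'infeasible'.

Feasible corners and P = -9u - 12v:
  (2, 6/7) → P = -198/7
  (-230/33, -14/33) → P = 746/11
  (-290/3, 214/3) → P = 14
The feasible region has finitely many vertices and no improving ray; the minimum is -198/7 at (2, 6/7).

bounded optimum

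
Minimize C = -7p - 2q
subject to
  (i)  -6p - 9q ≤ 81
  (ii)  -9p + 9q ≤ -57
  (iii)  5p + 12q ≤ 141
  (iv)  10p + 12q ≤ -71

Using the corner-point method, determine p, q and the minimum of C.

p = 37/2, q = -64/3, minimum C = -521/6

Feasible corners and C = -7p - 2q:
  (-8/5, -119/15) → C = 406/15
  (37/2, -64/3) → C = -521/6
  (5/22, -403/66) → C = 701/66

The optimum lies where -6p - 9q = 81 and 10p + 12q = -71.
Solving simultaneously gives p = 37/2, q = -64/3.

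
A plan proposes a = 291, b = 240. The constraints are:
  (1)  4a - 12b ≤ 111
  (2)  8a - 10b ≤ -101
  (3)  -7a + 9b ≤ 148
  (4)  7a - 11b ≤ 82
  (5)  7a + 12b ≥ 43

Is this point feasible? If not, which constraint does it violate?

not feasible — violates (2)

Constraint (2): 8a - 10b = -72, which is not ≤ -101. All other constraints are satisfied.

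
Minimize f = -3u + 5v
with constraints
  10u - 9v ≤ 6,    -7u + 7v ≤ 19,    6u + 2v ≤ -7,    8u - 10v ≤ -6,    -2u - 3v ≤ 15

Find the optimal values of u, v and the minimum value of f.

Feasible corners and f = -3u + 5v:
  (-87/56, 65/56) → f = 293/28
  (-162/35, -67/35) → f = 151/35
  (-41/38, -5/19) → f = 73/38
  (-42/11, -27/11) → f = -9/11

At the optimal vertex, 8u - 10v = -6 and -2u - 3v = 15.
Solving simultaneously gives u = -42/11, v = -27/11.

u = -42/11, v = -27/11, minimum f = -9/11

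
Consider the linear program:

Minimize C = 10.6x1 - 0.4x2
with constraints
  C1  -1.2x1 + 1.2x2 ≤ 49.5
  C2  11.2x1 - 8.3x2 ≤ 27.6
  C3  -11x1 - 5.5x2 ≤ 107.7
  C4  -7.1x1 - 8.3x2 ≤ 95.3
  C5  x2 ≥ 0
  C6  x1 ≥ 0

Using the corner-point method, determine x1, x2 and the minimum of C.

x1 = 0, x2 = 41.25, minimum C = -16.5

Corner points and C = 10.6x1 - 0.4x2:
  (14799/116, 4896/29) → C = 745179/580
  (0, 165/4) → C = -33/2
  (69/28, 0) → C = 3657/140
  (0, 0) → C = 0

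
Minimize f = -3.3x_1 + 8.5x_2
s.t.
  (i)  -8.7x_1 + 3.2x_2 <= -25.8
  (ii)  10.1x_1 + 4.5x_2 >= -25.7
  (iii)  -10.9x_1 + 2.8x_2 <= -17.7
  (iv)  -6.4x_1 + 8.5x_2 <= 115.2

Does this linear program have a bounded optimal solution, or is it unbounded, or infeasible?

From the feasible point (3386/7147, -48417/7147), moving in the direction (4.5, -10.1) keeps every constraint satisfied while f decreases without bound.

unbounded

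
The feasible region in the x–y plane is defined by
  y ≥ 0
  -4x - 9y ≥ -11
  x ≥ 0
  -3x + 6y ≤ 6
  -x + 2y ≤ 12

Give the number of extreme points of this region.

4

The feasible vertices (each the meet of two boundaries and inside every other half-plane) are:
  (11/4, 0)
  (0, 0)
  (4/17, 19/17)
  (0, 1)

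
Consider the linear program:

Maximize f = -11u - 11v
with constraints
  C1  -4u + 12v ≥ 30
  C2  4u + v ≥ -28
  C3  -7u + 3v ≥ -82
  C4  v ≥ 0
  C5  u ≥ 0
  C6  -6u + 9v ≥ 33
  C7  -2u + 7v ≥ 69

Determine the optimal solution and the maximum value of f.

u = 0, v = 69/7, maximum f = -759/7

Extreme points and f = -11u - 11v:
  (93/5, 241/15) → f = -1144/3
  (0, 69/7) → f = -759/7
  (65/4, 29/2) → f = -1353/4
The feasible region is unbounded (it extends along (0, 1), (3, 7)), but f strictly decreases along every unbounded feasible direction, so there is no improving ray and the maximum is attained at a vertex.

The optimum lies where u = 0 and -2u + 7v = 69.
Solving simultaneously gives u = 0, v = 69/7.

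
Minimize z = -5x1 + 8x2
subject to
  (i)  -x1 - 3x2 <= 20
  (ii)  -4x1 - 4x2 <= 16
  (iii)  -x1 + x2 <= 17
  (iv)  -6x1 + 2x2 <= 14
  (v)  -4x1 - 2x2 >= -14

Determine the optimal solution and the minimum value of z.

x1 = 41/5, x2 = -47/5, minimum z = -581/5

Corner points and z = -5x1 + 8x2:
  (4, -8) → z = -84
  (41/5, -47/5) → z = -581/5
  (-11/4, -5/4) → z = 15/4
  (0, 7) → z = 56

The binding constraints are -x1 - 3x2 = 20 and -4x1 - 2x2 = -14.
Solving simultaneously gives x1 = 41/5, x2 = -47/5.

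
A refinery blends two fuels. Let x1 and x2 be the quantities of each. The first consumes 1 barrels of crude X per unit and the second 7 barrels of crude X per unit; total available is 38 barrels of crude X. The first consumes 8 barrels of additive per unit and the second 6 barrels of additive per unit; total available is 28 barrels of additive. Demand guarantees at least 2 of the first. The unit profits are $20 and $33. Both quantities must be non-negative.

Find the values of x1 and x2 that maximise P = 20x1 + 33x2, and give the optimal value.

x1 = 2, x2 = 2, maximum P = 106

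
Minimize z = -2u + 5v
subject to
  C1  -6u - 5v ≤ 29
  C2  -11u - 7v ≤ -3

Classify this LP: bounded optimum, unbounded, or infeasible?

unbounded

From the feasible point (218/13, -337/13), moving in the direction (5, -6) keeps every constraint satisfied while z decreases without bound.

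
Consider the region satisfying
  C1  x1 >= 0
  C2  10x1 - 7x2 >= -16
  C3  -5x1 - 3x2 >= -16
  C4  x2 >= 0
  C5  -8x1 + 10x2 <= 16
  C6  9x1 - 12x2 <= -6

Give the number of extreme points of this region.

4

Of the 15 pairwise boundary intersections, those satisfying every inequality are:
  (0, 8/5)
  (0, 1/2)
  (56/37, 104/37)
  (2, 2)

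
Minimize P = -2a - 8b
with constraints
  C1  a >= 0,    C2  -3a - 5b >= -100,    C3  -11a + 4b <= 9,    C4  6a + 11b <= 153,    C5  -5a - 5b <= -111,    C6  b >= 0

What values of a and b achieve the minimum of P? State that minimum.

At the optimal vertex, 6a + 11b = 153 and -5a - 5b = -111.
Solving simultaneously gives a = 456/25, b = 99/25.

a = 456/25, b = 99/25, minimum P = -1704/25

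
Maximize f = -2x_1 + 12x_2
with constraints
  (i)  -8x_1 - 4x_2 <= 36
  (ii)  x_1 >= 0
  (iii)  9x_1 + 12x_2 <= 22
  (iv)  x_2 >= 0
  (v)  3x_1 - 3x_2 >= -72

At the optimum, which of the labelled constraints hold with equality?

(ii) and (iii)

Vertices and f = -2x_1 + 12x_2:
  (0, 11/6) → f = 22
  (0, 0) → f = 0
  (22/9, 0) → f = -44/9

The maximum is at (0, 11/6). Substituting into each constraint, equality holds for (ii) and (iii); the remaining constraints have slack.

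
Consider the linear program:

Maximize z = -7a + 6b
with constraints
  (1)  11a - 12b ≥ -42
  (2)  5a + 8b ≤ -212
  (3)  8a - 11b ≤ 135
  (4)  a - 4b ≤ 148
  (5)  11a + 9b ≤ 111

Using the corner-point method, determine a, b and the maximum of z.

a = -243/4, b = -835/16, maximum z = 897/8

Feasible corners and z = -7a + 6b:
  (-720/37, -1061/74) → z = 1857/37
  (-243/4, -835/16) → z = 897/8
  (-1252/119, -2371/119) → z = -5462/119
  (-1088/21, -1049/21) → z = 1322/21

The binding constraints are 11a - 12b = -42 and a - 4b = 148.
Solving simultaneously gives a = -243/4, b = -835/16.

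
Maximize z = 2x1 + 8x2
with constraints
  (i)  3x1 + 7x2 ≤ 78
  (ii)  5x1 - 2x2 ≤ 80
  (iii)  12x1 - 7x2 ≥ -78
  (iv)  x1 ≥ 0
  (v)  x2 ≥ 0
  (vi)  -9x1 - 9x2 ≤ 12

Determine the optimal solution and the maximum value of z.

x1 = 0, x2 = 78/7, maximum z = 624/7

Extreme points and z = 2x1 + 8x2:
  (716/41, 150/41) → z = 2632/41
  (0, 78/7) → z = 624/7
  (16, 0) → z = 32
  (0, 0) → z = 0

At the optimal vertex, 3x1 + 7x2 = 78 and 12x1 - 7x2 = -78.
Solving simultaneously gives x1 = 0, x2 = 78/7.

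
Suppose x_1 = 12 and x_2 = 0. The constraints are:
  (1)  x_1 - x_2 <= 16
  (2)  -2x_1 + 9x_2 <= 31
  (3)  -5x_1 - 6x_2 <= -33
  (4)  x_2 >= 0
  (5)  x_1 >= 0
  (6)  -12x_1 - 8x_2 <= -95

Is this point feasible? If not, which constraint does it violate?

(1): 12 ≤ 16 ✓
(2): -24 ≤ 31 ✓
(3): -60 ≤ -33 ✓
(4): 0 ≥ 0 ✓
(5): 12 ≥ 0 ✓
(6): -144 ≤ -95 ✓

feasible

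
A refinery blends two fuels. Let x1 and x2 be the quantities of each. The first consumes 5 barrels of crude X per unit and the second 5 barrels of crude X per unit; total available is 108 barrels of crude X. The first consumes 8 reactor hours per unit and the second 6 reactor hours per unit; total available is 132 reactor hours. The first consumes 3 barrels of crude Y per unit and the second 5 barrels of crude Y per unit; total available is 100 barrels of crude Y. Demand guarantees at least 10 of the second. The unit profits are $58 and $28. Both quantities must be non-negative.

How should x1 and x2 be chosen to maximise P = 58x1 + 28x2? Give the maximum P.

Extreme points and P = 58x1 + 28x2:
  (0, 20) → P = 560
  (0, 10) → P = 280
  (30/11, 202/11) → P = 7396/11
  (9, 10) → P = 802

At the optimal vertex, 8x1 + 6x2 = 132 and x2 = 10.
Solving simultaneously gives x1 = 9, x2 = 10.

x1 = 9, x2 = 10, maximum P = 802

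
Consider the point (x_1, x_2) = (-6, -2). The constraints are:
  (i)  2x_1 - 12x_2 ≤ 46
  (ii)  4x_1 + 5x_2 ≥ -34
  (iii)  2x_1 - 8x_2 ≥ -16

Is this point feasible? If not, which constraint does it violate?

feasible

(i): 12 ≤ 46 ✓
(ii): -34 ≥ -34 ✓
(iii): 4 ≥ -16 ✓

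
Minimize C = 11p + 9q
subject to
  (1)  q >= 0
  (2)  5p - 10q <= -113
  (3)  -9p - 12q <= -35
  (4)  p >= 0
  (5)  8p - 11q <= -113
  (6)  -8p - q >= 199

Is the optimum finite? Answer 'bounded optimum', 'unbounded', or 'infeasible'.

infeasible

The boundaries 5p - 10q = -113 and p = 0 meet at (0, 113/10), but that point violates -8p - q ≥ 199. Every candidate vertex is excluded by some other constraint, so the feasible region is empty.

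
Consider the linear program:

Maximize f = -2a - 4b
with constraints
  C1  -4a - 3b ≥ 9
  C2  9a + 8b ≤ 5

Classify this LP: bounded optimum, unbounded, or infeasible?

From the feasible point (-87/5, 101/5), moving in the direction (3, -4) keeps every constraint satisfied while f increases without bound.

unbounded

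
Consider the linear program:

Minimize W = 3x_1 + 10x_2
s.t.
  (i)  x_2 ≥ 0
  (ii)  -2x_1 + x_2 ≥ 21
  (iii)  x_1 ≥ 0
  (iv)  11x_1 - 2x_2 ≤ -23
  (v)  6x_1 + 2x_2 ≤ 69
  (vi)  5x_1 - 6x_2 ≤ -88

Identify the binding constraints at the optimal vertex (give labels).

Extreme points and W = 3x_1 + 10x_2:
  (0, 21) → W = 210
  (27/10, 132/5) → W = 2721/10
  (0, 69/2) → W = 345

The minimum is at (0, 21). Substituting into each constraint, equality holds for (ii) and (iii); the remaining constraints have slack.

(ii) and (iii)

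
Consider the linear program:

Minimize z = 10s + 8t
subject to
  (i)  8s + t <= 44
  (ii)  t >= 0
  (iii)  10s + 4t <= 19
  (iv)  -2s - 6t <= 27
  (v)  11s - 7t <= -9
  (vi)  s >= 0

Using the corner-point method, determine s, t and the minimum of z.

Feasible corners and z = 10s + 8t:
  (97/114, 299/114) → z = 1681/57
  (0, 19/4) → z = 38
  (0, 9/7) → z = 72/7

s = 0, t = 9/7, minimum z = 72/7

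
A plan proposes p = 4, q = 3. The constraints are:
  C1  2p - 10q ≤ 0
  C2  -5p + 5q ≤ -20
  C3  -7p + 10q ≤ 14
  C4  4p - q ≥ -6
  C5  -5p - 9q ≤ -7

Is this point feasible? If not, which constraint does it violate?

Constraint C2: -5p + 5q = -5, which is not ≤ -20. All other constraints are satisfied.

not feasible — violates C2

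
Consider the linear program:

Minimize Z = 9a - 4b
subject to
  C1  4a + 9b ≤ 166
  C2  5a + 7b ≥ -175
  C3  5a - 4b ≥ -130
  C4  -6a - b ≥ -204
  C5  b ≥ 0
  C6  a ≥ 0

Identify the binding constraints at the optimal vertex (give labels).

Corner points and Z = 9a - 4b:
  (167/5, 18/5) → Z = 1431/5
  (0, 166/9) → Z = -664/9
  (34, 0) → Z = 306
  (0, 0) → Z = 0

The minimum is at (0, 166/9). Substituting into each constraint, equality holds for C1 and C6; the remaining constraints have slack.

C1 and C6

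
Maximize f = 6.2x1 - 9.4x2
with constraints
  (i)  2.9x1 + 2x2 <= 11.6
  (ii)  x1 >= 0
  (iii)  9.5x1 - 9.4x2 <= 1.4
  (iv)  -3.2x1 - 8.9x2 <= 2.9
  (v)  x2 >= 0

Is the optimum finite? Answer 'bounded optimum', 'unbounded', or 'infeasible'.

bounded optimum

Vertices and f = 6.2x1 - 9.4x2:
  (0, 5.8) → f = -54.52
  (1864/771, 1769/771) → f = -8453/1285
  (0, 0) → f = 0
  (14/95, 0) → f = 434/475
The feasible region has finitely many vertices and no improving ray; the maximum is 434/475 at (14/95, 0).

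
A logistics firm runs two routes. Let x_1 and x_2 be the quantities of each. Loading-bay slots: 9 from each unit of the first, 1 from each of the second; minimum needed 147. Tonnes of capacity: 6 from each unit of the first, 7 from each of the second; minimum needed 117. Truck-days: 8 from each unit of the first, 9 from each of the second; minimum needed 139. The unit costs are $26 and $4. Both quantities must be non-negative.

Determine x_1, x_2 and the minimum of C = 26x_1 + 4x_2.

Corner points and C = 26x_1 + 4x_2:
  (0, 147) → C = 588
  (39/2, 0) → C = 507
  (16, 3) → C = 428
The feasible region is unbounded (it extends along (0, 1), (1, 0)), but C strictly increases along every unbounded feasible direction, so there is no improving ray and the minimum is attained at a vertex.

x_1 = 16, x_2 = 3, minimum C = 428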